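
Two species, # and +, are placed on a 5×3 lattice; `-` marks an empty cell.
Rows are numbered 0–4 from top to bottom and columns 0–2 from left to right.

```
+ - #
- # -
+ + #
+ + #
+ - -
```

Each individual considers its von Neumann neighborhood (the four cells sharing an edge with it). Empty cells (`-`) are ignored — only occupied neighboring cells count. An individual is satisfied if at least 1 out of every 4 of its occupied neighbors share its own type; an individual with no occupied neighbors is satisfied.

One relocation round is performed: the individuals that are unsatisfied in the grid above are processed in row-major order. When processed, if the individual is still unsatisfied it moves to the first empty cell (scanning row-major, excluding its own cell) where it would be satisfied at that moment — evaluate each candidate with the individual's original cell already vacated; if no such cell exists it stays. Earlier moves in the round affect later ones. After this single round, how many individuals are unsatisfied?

1

Initially unsatisfied (in order): (1,1).
  (1,1) → (0,1).
Resulting grid:
+ # #
- - -
+ + #
+ + #
+ - -
Unsatisfied now: (0,0).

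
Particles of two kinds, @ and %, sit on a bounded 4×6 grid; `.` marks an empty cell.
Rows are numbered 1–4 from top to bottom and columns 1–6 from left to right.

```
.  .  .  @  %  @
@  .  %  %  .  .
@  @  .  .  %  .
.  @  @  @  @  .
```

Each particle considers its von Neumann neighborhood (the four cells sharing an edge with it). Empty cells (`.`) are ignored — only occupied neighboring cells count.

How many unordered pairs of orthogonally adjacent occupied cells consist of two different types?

4

Scan each occupied cell's neighbors to the right and below so each pair is counted once.
Row 1: @(1,4)–%(1,5)≠ @(1,4)–%(2,4)≠ %(1,5)–@(1,6)≠  → 3/3 unlike.
Row 2: @(2,1)–@(3,1)= %(2,3)–%(2,4)=  → 0/2 unlike.
Row 3: @(3,1)–@(3,2)= @(3,2)–@(4,2)= %(3,5)–@(4,5)≠  → 1/3 unlike.
Row 4: @(4,2)–@(4,3)= @(4,3)–@(4,4)= @(4,4)–@(4,5)=  → 0/3 unlike.
Total adjacent occupied pairs: 11; unlike-type pairs: 4.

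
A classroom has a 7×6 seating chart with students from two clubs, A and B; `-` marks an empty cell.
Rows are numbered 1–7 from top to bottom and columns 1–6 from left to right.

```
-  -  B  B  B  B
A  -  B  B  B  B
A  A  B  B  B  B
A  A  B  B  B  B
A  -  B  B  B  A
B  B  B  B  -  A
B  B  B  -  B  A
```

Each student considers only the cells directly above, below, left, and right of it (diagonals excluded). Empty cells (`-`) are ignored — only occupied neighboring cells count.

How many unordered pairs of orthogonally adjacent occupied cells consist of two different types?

6

Scan each occupied cell's neighbors to the right and below so each pair is counted once.
Row 1: B(1,3)–B(1,4)= B(1,3)–B(2,3)= B(1,4)–B(1,5)= B(1,4)–B(2,4)= B(1,5)–B(1,6)= B(1,5)–B(2,5)= B(1,6)–B(2,6)=  → 0/7 unlike.
Row 2: A(2,1)–A(3,1)= B(2,3)–B(2,4)= B(2,3)–B(3,3)= B(2,4)–B(2,5)= B(2,4)–B(3,4)= B(2,5)–B(2,6)= B(2,5)–B(3,5)= B(2,6)–B(3,6)=  → 0/8 unlike.
Row 3: A(3,1)–A(3,2)= A(3,1)–A(4,1)= A(3,2)–B(3,3)≠ A(3,2)–A(4,2)= B(3,3)–B(3,4)= B(3,3)–B(4,3)= B(3,4)–B(3,5)= B(3,4)–B(4,4)= B(3,5)–B(3,6)= B(3,5)–B(4,5)= B(3,6)–B(4,6)=  → 1/11 unlike.
Row 4: A(4,1)–A(4,2)= A(4,1)–A(5,1)= A(4,2)–B(4,3)≠ B(4,3)–B(4,4)= B(4,3)–B(5,3)= B(4,4)–B(4,5)= B(4,4)–B(5,4)= B(4,5)–B(4,6)= B(4,5)–B(5,5)= B(4,6)–A(5,6)≠  → 2/10 unlike.
Row 5: A(5,1)–B(6,1)≠ B(5,3)–B(5,4)= B(5,3)–B(6,3)= B(5,4)–B(5,5)= B(5,4)–B(6,4)= B(5,5)–A(5,6)≠ A(5,6)–A(6,6)=  → 2/7 unlike.
Row 6: B(6,1)–B(6,2)= B(6,1)–B(7,1)= B(6,2)–B(6,3)= B(6,2)–B(7,2)= B(6,3)–B(6,4)= B(6,3)–B(7,3)= A(6,6)–A(7,6)=  → 0/7 unlike.
Row 7: B(7,1)–B(7,2)= B(7,2)–B(7,3)= B(7,5)–A(7,6)≠  → 1/3 unlike.
Total adjacent occupied pairs: 53; unlike-type pairs: 6.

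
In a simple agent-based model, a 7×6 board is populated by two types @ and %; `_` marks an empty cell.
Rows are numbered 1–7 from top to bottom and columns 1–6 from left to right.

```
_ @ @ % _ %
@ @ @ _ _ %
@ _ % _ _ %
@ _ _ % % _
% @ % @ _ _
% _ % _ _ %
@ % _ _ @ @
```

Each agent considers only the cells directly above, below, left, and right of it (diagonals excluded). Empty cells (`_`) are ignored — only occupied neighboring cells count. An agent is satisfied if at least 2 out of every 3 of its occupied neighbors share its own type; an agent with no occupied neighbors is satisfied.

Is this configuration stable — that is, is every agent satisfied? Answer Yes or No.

No

Row 1: (1,2)@ 2/2 ok · (1,3)@ 2/3 ok · (1,4)% 0/1 unhappy · (1,6)% 1/1 ok
Row 2: (2,1)@ 2/2 ok · (2,2)@ 3/3 ok · (2,3)@ 2/3 ok · (2,6)% 2/2 ok
Row 3: (3,1)@ 2/2 ok · (3,3)% 0/1 unhappy · (3,6)% 1/1 ok
Row 4: (4,1)@ 1/2 unhappy · (4,4)% 1/2 unhappy · (4,5)% 1/1 ok
Row 5: (5,1)% 1/3 unhappy · (5,2)@ 0/2 unhappy · (5,3)% 1/3 unhappy · (5,4)@ 0/2 unhappy
Row 6: (6,1)% 1/2 unhappy · (6,3)% 1/1 ok · (6,6)% 0/1 unhappy
Row 7: (7,1)@ 0/2 unhappy · (7,2)% 0/1 unhappy · (7,5)@ 1/1 ok · (7,6)@ 1/2 unhappy
For instance (1,4) has only 0/1 same-type neighbors, below 2/3.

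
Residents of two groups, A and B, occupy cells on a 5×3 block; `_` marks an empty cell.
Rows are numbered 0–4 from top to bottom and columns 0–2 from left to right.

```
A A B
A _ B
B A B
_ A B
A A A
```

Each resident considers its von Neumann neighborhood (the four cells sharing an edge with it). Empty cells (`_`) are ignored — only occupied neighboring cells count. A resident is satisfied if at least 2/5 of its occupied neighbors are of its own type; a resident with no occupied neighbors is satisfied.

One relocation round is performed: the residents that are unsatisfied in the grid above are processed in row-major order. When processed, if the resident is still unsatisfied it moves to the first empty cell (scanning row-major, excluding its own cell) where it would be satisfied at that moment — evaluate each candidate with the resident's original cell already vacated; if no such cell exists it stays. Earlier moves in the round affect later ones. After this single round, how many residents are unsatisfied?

Initially unsatisfied (in order): (2,0), (2,1), (3,2).
  (2,0): no empty cell satisfies it; stays.
  (2,1) → (1,1).
  (3,2) → (2,1).
Resulting grid:
A A B
A A B
B B B
_ A _
A A A
All satisfied now.

0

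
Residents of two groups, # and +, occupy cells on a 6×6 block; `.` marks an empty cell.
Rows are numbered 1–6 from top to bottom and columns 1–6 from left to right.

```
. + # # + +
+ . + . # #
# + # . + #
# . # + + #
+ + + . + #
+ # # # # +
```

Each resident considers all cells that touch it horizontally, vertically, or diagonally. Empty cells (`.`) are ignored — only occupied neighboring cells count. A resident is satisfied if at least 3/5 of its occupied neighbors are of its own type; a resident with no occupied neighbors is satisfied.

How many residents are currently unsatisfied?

25

(1,2)+ 2/3 ✓
(1,3)# 1/3 ✗
(1,4)# 2/4 ✗
(1,5)+ 1/4 ✗
(1,6)+ 1/3 ✗
(2,1)+ 2/3 ✓
(2,3)+ 2/5 ✗
(2,5)# 3/6 ✗
(2,6)# 2/5 ✗
(3,1)# 1/3 ✗
(3,2)+ 2/6 ✗
(3,3)# 1/4 ✗
(3,5)+ 2/6 ✗
(3,6)# 3/5 ✓
(4,1)# 1/4 ✗
(4,3)# 1/5 ✗
(4,4)+ 4/6 ✓
(4,5)+ 3/6 ✗
(4,6)# 2/5 ✗
(5,1)+ 2/4 ✗
(5,2)+ 3/7 ✗
(5,3)+ 2/6 ✗
(5,5)+ 3/7 ✗
(5,6)# 2/5 ✗
(6,1)+ 2/3 ✓
(6,2)# 1/5 ✗
(6,3)# 2/4 ✗
(6,4)# 2/4 ✗
(6,5)# 2/4 ✗
(6,6)+ 1/3 ✗
Unsatisfied: (1,3), (1,4), (1,5), (1,6), (2,3), (2,5), (2,6), (3,1), (3,2), (3,3), (3,5), (4,1), (4,3), (4,5), (4,6), (5,1), (5,2), (5,3), (5,5), (5,6), (6,2), (6,3), (6,4), (6,5), (6,6) — 25 in total.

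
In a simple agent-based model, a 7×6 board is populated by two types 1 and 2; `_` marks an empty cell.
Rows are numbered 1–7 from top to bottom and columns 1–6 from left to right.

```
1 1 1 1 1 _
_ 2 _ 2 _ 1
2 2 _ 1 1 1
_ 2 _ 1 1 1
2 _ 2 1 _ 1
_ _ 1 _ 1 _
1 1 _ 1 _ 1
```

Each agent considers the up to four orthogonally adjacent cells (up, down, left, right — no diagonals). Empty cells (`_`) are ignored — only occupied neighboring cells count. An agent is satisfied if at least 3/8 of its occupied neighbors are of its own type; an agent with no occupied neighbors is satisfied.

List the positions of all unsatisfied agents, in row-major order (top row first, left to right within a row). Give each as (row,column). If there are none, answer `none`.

(2,4), (5,3), (6,3)

Row 1: (1,1)1 1/1 satisfied · (1,2)1 2/3 satisfied · (1,3)1 2/2 satisfied · (1,4)1 2/3 satisfied · (1,5)1 1/1 satisfied
Row 2: (2,2)2 1/2 satisfied · (2,4)2 0/2 not · (2,6)1 1/1 satisfied
Row 3: (3,1)2 1/1 satisfied · (3,2)2 3/3 satisfied · (3,4)1 2/3 satisfied · (3,5)1 3/3 satisfied · (3,6)1 3/3 satisfied
Row 4: (4,2)2 1/1 satisfied · (4,4)1 3/3 satisfied · (4,5)1 3/3 satisfied · (4,6)1 3/3 satisfied
Row 5: (5,1)2 0/0 satisfied · (5,3)2 0/2 not · (5,4)1 1/2 satisfied · (5,6)1 1/1 satisfied
Row 6: (6,3)1 0/1 not · (6,5)1 0/0 satisfied
Row 7: (7,1)1 1/1 satisfied · (7,2)1 1/1 satisfied · (7,4)1 0/0 satisfied · (7,6)1 0/0 satisfied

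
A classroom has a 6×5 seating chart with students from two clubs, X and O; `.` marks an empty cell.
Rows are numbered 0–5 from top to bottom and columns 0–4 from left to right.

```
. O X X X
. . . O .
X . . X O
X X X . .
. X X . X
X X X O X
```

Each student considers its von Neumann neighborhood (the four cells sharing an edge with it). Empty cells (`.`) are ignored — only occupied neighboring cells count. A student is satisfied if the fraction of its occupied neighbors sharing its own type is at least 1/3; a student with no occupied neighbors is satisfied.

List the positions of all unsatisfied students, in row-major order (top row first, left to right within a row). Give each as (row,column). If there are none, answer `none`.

Row 0: (0,1)O 0/1 unhappy · (0,2)X 1/2 ok · (0,3)X 2/3 ok · (0,4)X 1/1 ok
Row 1: (1,3)O 0/2 unhappy
Row 2: (2,0)X 1/1 ok · (2,3)X 0/2 unhappy · (2,4)O 0/1 unhappy
Row 3: (3,0)X 2/2 ok · (3,1)X 3/3 ok · (3,2)X 2/2 ok
Row 4: (4,1)X 3/3 ok · (4,2)X 3/3 ok · (4,4)X 1/1 ok
Row 5: (5,0)X 1/1 ok · (5,1)X 3/3 ok · (5,2)X 2/3 ok · (5,3)O 0/2 unhappy · (5,4)X 1/2 ok

(0,1), (1,3), (2,3), (2,4), (5,3)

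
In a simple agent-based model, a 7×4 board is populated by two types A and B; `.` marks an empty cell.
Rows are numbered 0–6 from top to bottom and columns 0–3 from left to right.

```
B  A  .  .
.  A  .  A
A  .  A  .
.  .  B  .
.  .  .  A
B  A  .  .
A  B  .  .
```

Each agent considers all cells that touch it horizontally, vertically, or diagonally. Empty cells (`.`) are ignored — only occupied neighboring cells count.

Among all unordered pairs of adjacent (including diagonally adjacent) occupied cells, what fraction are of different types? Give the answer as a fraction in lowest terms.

Scan each occupied cell's neighbors to the right and below (and the two forward diagonals) so each pair is counted once.
Row 0: B(0,0)–A(0,1)≠ B(0,0)–A(1,1)≠ A(0,1)–A(1,1)=  → 2/3 unlike.
Row 1: A(1,1)–A(2,2)= A(1,1)–A(2,0)= A(1,3)–A(2,2)=  → 0/3 unlike.
Row 2: A(2,2)–B(3,2)≠  → 1/1 unlike.
Row 3: B(3,2)–A(4,3)≠  → 1/1 unlike.
Row 5: B(5,0)–A(5,1)≠ B(5,0)–A(6,0)≠ B(5,0)–B(6,1)= A(5,1)–B(6,1)≠ A(5,1)–A(6,0)=  → 3/5 unlike.
Row 6: A(6,0)–B(6,1)≠  → 1/1 unlike.
Total adjacent occupied pairs: 14; unlike-type pairs: 8.
8/14 reduces to 4/7.

4/7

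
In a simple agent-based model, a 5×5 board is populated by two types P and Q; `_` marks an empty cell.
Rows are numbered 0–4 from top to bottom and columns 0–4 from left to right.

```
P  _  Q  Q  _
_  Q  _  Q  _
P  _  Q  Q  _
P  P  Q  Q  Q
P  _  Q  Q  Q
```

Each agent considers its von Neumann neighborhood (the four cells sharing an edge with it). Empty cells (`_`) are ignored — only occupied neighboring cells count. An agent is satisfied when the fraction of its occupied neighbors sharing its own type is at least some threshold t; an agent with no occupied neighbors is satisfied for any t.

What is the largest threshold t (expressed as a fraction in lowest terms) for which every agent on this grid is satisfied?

1/2

(0,0)P — no occupied neighbors
(0,2)Q 1/1
(0,3)Q 2/2
(1,1)Q — no occupied neighbors
(1,3)Q 2/2
(2,0)P 1/1
(2,2)Q 2/2
(2,3)Q 3/3
(3,0)P 3/3
(3,1)P 1/2
(3,2)Q 3/4
(3,3)Q 4/4
(3,4)Q 2/2
(4,0)P 1/1
(4,2)Q 2/2
(4,3)Q 3/3
(4,4)Q 2/2
The smallest same-type fraction is 1/2 at (3,1), which reduces to 1/2. Any threshold above that leaves this agent unsatisfied.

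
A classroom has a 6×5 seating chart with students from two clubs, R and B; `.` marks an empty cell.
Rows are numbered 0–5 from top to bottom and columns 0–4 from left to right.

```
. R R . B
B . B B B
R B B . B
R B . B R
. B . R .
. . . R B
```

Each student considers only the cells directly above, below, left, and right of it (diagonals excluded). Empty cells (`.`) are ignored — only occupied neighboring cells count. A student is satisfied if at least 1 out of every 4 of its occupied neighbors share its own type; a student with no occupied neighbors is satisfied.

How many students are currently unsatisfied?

4

(0,1)R 1/1 satisfied
(0,2)R 1/2 satisfied
(0,4)B 1/1 satisfied
(1,0)B 0/1 not
(1,2)B 2/3 satisfied
(1,3)B 2/2 satisfied
(1,4)B 3/3 satisfied
(2,0)R 1/3 satisfied
(2,1)B 2/3 satisfied
(2,2)B 2/2 satisfied
(2,4)B 1/2 satisfied
(3,0)R 1/2 satisfied
(3,1)B 2/3 satisfied
(3,3)B 0/2 not
(3,4)R 0/2 not
(4,1)B 1/1 satisfied
(4,3)R 1/2 satisfied
(5,3)R 1/2 satisfied
(5,4)B 0/1 not
Unsatisfied: (1,0), (3,3), (3,4), (5,4) — 4 in total.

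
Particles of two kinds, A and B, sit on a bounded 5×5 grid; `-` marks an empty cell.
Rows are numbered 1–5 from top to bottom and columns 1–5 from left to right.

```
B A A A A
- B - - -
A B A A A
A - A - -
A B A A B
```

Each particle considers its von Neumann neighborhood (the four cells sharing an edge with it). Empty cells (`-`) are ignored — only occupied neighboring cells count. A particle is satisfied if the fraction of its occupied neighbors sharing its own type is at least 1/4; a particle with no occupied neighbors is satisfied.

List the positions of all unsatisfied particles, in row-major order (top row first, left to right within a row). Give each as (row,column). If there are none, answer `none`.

Row 1: (1,1)B 0/1 not · (1,2)A 1/3 satisfied · (1,3)A 2/2 satisfied · (1,4)A 2/2 satisfied · (1,5)A 1/1 satisfied
Row 2: (2,2)B 1/2 satisfied
Row 3: (3,1)A 1/2 satisfied · (3,2)B 1/3 satisfied · (3,3)A 2/3 satisfied · (3,4)A 2/2 satisfied · (3,5)A 1/1 satisfied
Row 4: (4,1)A 2/2 satisfied · (4,3)A 2/2 satisfied
Row 5: (5,1)A 1/2 satisfied · (5,2)B 0/2 not · (5,3)A 2/3 satisfied · (5,4)A 1/2 satisfied · (5,5)B 0/1 not

(1,1), (5,2), (5,5)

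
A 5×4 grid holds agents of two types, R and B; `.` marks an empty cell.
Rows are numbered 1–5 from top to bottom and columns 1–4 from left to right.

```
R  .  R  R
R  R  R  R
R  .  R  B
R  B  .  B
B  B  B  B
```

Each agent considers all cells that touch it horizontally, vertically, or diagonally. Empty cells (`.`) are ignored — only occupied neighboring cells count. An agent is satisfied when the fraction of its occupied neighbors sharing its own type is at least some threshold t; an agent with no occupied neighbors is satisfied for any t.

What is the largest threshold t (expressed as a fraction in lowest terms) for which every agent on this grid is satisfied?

(1,1)R 2/2
(1,3)R 4/4
(1,4)R 3/3
(2,1)R 3/3
(2,2)R 6/6
(2,3)R 5/6
(2,4)R 4/5
(3,1)R 3/4
(3,3)R 3/6
(3,4)B 1/4
(4,1)R 1/4
(4,2)B 3/6
(4,4)B 3/4
(5,1)B 2/3
(5,2)B 3/4
(5,3)B 4/4
(5,4)B 2/2
The smallest same-type fraction is 1/4 at (3,4), which reduces to 1/4. Any threshold above that leaves this agent unsatisfied.

1/4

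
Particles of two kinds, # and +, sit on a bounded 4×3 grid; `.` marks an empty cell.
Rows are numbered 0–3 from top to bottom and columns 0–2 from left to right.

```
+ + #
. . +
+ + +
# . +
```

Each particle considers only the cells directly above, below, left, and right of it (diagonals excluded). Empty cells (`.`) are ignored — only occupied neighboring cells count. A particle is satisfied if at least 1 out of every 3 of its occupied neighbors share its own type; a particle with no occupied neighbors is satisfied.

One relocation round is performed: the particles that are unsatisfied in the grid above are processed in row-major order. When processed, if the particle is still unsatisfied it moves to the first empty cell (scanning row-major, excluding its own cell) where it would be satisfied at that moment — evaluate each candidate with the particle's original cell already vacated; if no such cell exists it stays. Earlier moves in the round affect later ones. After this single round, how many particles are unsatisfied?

Initially unsatisfied (in order): (0,2), (3,0).
  (0,2) → (3,1).
  (3,0): now satisfied by earlier moves; stays.
Resulting grid:
+ + .
. . +
+ + +
# # +
All satisfied now.

0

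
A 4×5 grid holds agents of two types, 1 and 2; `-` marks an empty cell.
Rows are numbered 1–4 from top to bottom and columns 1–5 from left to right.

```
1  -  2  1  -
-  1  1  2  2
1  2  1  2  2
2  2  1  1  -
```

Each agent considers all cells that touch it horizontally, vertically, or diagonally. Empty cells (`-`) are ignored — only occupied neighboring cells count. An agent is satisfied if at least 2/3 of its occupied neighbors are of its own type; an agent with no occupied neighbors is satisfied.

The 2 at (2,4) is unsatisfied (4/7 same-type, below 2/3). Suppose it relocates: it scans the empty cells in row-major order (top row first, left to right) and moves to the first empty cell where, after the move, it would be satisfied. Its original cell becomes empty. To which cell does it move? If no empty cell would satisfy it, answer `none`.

Vacating (2,4). Empty cells in order:
  (1,2): 1/4 same-type → still unsatisfied.
  (1,5): 1/2 same-type → still unsatisfied.
  (2,1): 1/4 same-type → still unsatisfied.
  (4,5): 2/3 same-type → satisfied — stop here.

(4,5)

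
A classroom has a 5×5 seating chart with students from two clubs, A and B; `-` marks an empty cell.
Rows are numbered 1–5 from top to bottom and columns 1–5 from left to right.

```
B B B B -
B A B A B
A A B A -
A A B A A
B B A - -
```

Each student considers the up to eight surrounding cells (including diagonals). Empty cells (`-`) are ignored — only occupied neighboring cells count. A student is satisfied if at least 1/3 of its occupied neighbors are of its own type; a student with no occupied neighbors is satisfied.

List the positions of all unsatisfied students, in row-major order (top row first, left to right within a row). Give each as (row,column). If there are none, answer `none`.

(2,2), (2,4), (3,3), (4,3)

Row 1: (1,1)B 2/3 ✓ · (1,2)B 4/5 ✓ · (1,3)B 3/5 ✓ · (1,4)B 3/4 ✓
Row 2: (2,1)B 2/5 ✓ · (2,2)A 2/8 ✗ · (2,3)B 4/8 ✓ · (2,4)A 1/6 ✗ · (2,5)B 1/3 ✓
Row 3: (3,1)A 4/5 ✓ · (3,2)A 4/8 ✓ · (3,3)B 2/8 ✗ · (3,4)A 3/7 ✓
Row 4: (4,1)A 3/5 ✓ · (4,2)A 4/8 ✓ · (4,3)B 2/7 ✗ · (4,4)A 3/5 ✓ · (4,5)A 2/2 ✓
Row 5: (5,1)B 1/3 ✓ · (5,2)B 2/5 ✓ · (5,3)A 2/4 ✓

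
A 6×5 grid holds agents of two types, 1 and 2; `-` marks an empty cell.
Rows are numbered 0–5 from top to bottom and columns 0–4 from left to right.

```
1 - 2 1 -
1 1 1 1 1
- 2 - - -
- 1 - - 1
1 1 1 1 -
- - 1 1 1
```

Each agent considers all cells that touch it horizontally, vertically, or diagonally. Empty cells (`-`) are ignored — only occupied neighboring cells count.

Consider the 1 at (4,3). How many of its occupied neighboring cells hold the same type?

5

Occupied neighbors of (4,3): (3,4)=1, (4,2)=1, (5,2)=1, (5,3)=1, (5,4)=1.
Same type (1): 5 of 5.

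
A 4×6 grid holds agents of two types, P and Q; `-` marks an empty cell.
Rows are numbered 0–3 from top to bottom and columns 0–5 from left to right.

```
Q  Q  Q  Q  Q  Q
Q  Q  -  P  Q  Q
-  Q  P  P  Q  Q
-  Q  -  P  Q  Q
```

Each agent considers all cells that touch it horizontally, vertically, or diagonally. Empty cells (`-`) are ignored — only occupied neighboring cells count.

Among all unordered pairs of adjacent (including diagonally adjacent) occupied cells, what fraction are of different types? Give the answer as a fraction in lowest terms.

Scan each occupied cell's neighbors to the right and below (and the two forward diagonals) so each pair is counted once.
From row 0: 3 unlike of 18 pairs (running 3/18).
From row 1: 4 unlike of 14 pairs (running 7/32).
From row 2: 5 unlike of 14 pairs (running 12/46).
From row 3: 1 unlike of 2 pairs (running 13/48).
Total adjacent occupied pairs: 48; unlike-type pairs: 13.
13/48 is already in lowest terms.

13/48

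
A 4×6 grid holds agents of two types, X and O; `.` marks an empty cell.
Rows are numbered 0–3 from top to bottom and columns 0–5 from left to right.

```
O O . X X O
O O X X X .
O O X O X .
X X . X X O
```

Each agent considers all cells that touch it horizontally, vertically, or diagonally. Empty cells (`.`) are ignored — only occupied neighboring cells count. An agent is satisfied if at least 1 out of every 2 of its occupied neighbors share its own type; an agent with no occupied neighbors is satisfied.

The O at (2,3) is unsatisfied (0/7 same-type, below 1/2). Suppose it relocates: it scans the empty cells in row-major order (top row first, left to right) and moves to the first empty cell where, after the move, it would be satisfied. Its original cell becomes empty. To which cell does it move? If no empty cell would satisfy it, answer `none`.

Vacating (2,3). Empty cells in order:
  (0,2): 2/5 same-type → still unsatisfied.
  (1,5): 1/4 same-type → still unsatisfied.
  (2,5): 1/4 same-type → still unsatisfied.
  (3,2): 1/4 same-type → still unsatisfied.

none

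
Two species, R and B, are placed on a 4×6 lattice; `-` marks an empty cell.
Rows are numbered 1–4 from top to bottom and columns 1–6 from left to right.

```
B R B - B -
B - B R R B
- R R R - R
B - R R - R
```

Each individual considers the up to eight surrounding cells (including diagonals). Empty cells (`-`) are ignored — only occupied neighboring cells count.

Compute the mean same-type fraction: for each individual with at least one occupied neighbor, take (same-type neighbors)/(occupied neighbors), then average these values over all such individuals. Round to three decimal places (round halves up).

Row 1: (1,1)B 1/2 · (1,2)R 0/4 · (1,3)B 1/3 · (1,5)B 1/3
Row 2: (2,1)B 1/3 · (2,3)B 1/6 · (2,4)R 3/6 · (2,5)R 3/5 · (2,6)B 1/3
Row 3: (3,2)R 2/5 · (3,3)R 5/6 · (3,4)R 5/6 · (3,6)R 2/3
Row 4: (4,1)B 0/1 · (4,3)R 4/4 · (4,4)R 3/3 · (4,6)R 1/1
Sum over 17 individuals: 1/2 + 0/4 + 1/3 + 1/3 + 1/3 + 1/6 + 3/6 + 3/5 + 1/3 + 2/5 + 5/6 + 5/6 + 2/3 + 0/1 + 4/4 + 3/3 + 1/1 = 53/6; mean = 53/6 ÷ 17 = 53/102 = 0.519607… → 0.520.

0.520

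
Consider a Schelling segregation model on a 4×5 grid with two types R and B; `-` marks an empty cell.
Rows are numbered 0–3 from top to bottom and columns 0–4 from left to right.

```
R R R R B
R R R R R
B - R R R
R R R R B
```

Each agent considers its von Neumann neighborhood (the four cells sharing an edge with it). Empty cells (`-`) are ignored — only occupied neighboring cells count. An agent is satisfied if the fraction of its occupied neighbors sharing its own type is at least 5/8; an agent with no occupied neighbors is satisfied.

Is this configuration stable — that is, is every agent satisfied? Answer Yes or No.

No

(0,0)R 2/2 satisfied
(0,1)R 3/3 satisfied
(0,2)R 3/3 satisfied
(0,3)R 2/3 satisfied
(0,4)B 0/2 not
(1,0)R 2/3 satisfied
(1,1)R 3/3 satisfied
(1,2)R 4/4 satisfied
(1,3)R 4/4 satisfied
(1,4)R 2/3 satisfied
(2,0)B 0/2 not
(2,2)R 3/3 satisfied
(2,3)R 4/4 satisfied
(2,4)R 2/3 satisfied
(3,0)R 1/2 not
(3,1)R 2/2 satisfied
(3,2)R 3/3 satisfied
(3,3)R 2/3 satisfied
(3,4)B 0/2 not
For instance (0,4) has only 0/2 same-type neighbors, below 5/8.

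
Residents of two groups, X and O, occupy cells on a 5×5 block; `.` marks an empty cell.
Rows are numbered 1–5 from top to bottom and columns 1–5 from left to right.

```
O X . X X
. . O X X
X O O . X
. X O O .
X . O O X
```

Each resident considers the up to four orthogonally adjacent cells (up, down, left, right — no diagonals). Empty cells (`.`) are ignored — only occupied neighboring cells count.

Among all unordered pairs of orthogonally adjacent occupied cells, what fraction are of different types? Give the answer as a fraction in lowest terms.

1/3

Scan each occupied cell's neighbors to the right and below so each pair is counted once.
Row 1: O(1,1)–X(1,2)≠ X(1,4)–X(1,5)= X(1,4)–X(2,4)= X(1,5)–X(2,5)=  → 1/4 unlike.
Row 2: O(2,3)–X(2,4)≠ O(2,3)–O(3,3)= X(2,4)–X(2,5)= X(2,5)–X(3,5)=  → 1/4 unlike.
Row 3: X(3,1)–O(3,2)≠ O(3,2)–O(3,3)= O(3,2)–X(4,2)≠ O(3,3)–O(4,3)=  → 2/4 unlike.
Row 4: X(4,2)–O(4,3)≠ O(4,3)–O(4,4)= O(4,3)–O(5,3)= O(4,4)–O(5,4)=  → 1/4 unlike.
Row 5: O(5,3)–O(5,4)= O(5,4)–X(5,5)≠  → 1/2 unlike.
Total adjacent occupied pairs: 18; unlike-type pairs: 6.
6/18 reduces to 1/3.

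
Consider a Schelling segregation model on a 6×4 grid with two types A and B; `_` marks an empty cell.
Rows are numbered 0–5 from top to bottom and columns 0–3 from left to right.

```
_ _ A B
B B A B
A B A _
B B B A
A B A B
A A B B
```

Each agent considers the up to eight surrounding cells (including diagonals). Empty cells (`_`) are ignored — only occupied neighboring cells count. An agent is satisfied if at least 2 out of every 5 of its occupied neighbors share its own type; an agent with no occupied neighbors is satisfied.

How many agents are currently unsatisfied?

8

Row 0: (0,2)A 1/4 unhappy · (0,3)B 1/3 unhappy
Row 1: (1,0)B 2/3 ok · (1,1)B 2/6 unhappy · (1,2)A 2/6 unhappy · (1,3)B 1/4 unhappy
Row 2: (2,0)A 0/5 unhappy · (2,1)B 5/8 ok · (2,2)A 2/7 unhappy
Row 3: (3,0)B 3/5 ok · (3,1)B 4/8 ok · (3,2)B 4/7 ok · (3,3)A 2/4 ok
Row 4: (4,0)A 2/5 ok · (4,1)B 4/8 ok · (4,2)A 2/8 unhappy · (4,3)B 3/5 ok
Row 5: (5,0)A 2/3 ok · (5,1)A 3/5 ok · (5,2)B 3/5 ok · (5,3)B 2/3 ok
Unsatisfied: (0,2), (0,3), (1,1), (1,2), (1,3), (2,0), (2,2), (4,2) — 8 in total.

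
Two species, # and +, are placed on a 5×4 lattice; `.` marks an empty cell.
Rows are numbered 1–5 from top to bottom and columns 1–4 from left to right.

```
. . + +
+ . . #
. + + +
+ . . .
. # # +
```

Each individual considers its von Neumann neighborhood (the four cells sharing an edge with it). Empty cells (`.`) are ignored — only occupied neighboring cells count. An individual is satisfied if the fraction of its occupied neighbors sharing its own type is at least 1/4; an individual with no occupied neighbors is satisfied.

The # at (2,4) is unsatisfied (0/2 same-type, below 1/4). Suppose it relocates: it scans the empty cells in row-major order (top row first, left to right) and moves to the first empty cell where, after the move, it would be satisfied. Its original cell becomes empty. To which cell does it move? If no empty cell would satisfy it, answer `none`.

Vacating (2,4). Empty cells in order:
  (1,1): 0/1 same-type → still unsatisfied.
  (1,2): 0/1 same-type → still unsatisfied.
  (2,2): 0/2 same-type → still unsatisfied.
  (2,3): 0/2 same-type → still unsatisfied.
  (3,1): 0/3 same-type → still unsatisfied.
  (4,2): 1/3 same-type → satisfied — stop here.

(4,2)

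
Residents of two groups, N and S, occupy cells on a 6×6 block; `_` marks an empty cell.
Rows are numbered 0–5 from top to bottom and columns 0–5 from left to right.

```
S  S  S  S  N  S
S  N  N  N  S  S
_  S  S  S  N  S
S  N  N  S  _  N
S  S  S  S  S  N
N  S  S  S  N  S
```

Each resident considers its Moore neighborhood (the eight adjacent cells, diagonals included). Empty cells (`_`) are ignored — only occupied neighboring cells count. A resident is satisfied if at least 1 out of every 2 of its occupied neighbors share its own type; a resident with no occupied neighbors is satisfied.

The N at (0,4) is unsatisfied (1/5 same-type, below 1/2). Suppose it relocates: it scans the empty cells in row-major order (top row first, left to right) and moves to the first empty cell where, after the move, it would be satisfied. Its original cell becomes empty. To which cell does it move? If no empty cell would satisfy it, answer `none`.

Vacating (0,4). Empty cells in order:
  (2,0): 2/5 same-type → still unsatisfied.
  (3,4): 3/8 same-type → still unsatisfied.

none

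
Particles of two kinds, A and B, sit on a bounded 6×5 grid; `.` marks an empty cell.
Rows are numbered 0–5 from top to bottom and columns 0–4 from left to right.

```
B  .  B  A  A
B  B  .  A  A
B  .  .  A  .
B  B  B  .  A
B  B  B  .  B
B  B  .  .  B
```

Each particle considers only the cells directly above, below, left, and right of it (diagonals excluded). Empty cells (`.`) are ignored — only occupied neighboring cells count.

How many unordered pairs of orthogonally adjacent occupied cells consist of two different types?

2

Scan each occupied cell's neighbors to the right and below so each pair is counted once.
Row 0: B(0,0)–B(1,0)= B(0,2)–A(0,3)≠ A(0,3)–A(0,4)= A(0,3)–A(1,3)= A(0,4)–A(1,4)=  → 1/5 unlike.
Row 1: B(1,0)–B(1,1)= B(1,0)–B(2,0)= A(1,3)–A(1,4)= A(1,3)–A(2,3)=  → 0/4 unlike.
Row 2: B(2,0)–B(3,0)=  → 0/1 unlike.
Row 3: B(3,0)–B(3,1)= B(3,0)–B(4,0)= B(3,1)–B(3,2)= B(3,1)–B(4,1)= B(3,2)–B(4,2)= A(3,4)–B(4,4)≠  → 1/6 unlike.
Row 4: B(4,0)–B(4,1)= B(4,0)–B(5,0)= B(4,1)–B(4,2)= B(4,1)–B(5,1)= B(4,4)–B(5,4)=  → 0/5 unlike.
Row 5: B(5,0)–B(5,1)=  → 0/1 unlike.
Total adjacent occupied pairs: 22; unlike-type pairs: 2.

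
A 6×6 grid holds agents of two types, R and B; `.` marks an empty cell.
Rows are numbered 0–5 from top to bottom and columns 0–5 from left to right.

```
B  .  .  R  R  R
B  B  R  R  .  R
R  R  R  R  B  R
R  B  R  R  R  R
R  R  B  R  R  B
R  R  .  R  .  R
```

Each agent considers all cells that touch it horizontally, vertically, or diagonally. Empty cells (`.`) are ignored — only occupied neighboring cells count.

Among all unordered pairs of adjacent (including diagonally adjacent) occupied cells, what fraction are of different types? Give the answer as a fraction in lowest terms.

30/83

Scan each occupied cell's neighbors to the right and below (and the two forward diagonals) so each pair is counted once.
From row 0: 0 unlike of 9 pairs (running 0/9).
From row 1: 8 unlike of 16 pairs (running 8/25).
From row 2: 8 unlike of 21 pairs (running 16/46).
From row 3: 8 unlike of 21 pairs (running 24/67).
From row 4: 6 unlike of 15 pairs (running 30/82).
From row 5: 0 unlike of 1 pairs (running 30/83).
Total adjacent occupied pairs: 83; unlike-type pairs: 30.
30/83 is already in lowest terms.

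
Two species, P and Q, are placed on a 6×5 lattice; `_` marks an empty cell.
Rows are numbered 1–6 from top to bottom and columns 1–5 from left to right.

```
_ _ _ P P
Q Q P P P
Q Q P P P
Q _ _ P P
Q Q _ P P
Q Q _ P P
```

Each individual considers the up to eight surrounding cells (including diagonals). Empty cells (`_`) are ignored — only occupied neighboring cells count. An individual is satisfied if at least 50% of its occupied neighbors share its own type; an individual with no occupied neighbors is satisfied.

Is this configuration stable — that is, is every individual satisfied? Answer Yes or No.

Row 1: (1,4)P 4/4 ✓ · (1,5)P 3/3 ✓
Row 2: (2,1)Q 3/3 ✓ · (2,2)Q 3/5 ✓ · (2,3)P 4/6 ✓ · (2,4)P 7/7 ✓ · (2,5)P 5/5 ✓
Row 3: (3,1)Q 4/4 ✓ · (3,2)Q 4/6 ✓ · (3,3)P 4/6 ✓ · (3,4)P 7/7 ✓ · (3,5)P 5/5 ✓
Row 4: (4,1)Q 4/4 ✓ · (4,4)P 6/6 ✓ · (4,5)P 5/5 ✓
Row 5: (5,1)Q 4/4 ✓ · (5,2)Q 4/4 ✓ · (5,4)P 5/5 ✓ · (5,5)P 5/5 ✓
Row 6: (6,1)Q 3/3 ✓ · (6,2)Q 3/3 ✓ · (6,4)P 3/3 ✓ · (6,5)P 3/3 ✓
All meet the threshold, so the configuration is stable.

Yes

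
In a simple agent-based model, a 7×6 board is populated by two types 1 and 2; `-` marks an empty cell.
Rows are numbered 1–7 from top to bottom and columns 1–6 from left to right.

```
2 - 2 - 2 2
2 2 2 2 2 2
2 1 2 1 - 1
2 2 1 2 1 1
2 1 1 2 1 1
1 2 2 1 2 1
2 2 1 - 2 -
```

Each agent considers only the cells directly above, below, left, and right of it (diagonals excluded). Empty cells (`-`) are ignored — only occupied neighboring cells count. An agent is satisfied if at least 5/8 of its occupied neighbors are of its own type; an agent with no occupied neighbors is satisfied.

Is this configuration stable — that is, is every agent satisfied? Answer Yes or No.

(1,1)2 1/1 ✓
(1,3)2 1/1 ✓
(1,5)2 2/2 ✓
(1,6)2 2/2 ✓
(2,1)2 3/3 ✓
(2,2)2 2/3 ✓
(2,3)2 4/4 ✓
(2,4)2 2/3 ✓
(2,5)2 3/3 ✓
(2,6)2 2/3 ✓
(3,1)2 2/3 ✓
(3,2)1 0/4 ✗
(3,3)2 1/4 ✗
(3,4)1 0/3 ✗
(3,6)1 1/2 ✗
(4,1)2 3/3 ✓
(4,2)2 1/4 ✗
(4,3)1 1/4 ✗
(4,4)2 1/4 ✗
(4,5)1 2/3 ✓
(4,6)1 3/3 ✓
(5,1)2 1/3 ✗
(5,2)1 1/4 ✗
(5,3)1 2/4 ✗
(5,4)2 1/4 ✗
(5,5)1 2/4 ✗
(5,6)1 3/3 ✓
(6,1)1 0/3 ✗
(6,2)2 2/4 ✗
(6,3)2 1/4 ✗
(6,4)1 0/3 ✗
(6,5)2 1/4 ✗
(6,6)1 1/2 ✗
(7,1)2 1/2 ✗
(7,2)2 2/3 ✓
(7,3)1 0/2 ✗
(7,5)2 1/1 ✓
For instance (3,2) has only 0/4 same-type neighbors, below 5/8.

No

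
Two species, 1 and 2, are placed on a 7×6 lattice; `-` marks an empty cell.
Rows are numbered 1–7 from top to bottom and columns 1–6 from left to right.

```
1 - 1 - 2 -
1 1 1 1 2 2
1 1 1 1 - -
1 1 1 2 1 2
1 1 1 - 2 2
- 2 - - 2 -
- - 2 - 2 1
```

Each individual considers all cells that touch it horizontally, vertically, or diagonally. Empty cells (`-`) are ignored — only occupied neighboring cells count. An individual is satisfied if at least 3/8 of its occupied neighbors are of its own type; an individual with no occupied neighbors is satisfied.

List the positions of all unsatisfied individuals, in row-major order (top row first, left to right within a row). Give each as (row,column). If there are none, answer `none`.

(4,4), (4,5), (6,2), (7,6)

Row 1: (1,1)1 2/2 ✓ · (1,3)1 3/3 ✓ · (1,5)2 2/3 ✓
Row 2: (2,1)1 4/4 ✓ · (2,2)1 7/7 ✓ · (2,3)1 6/6 ✓ · (2,4)1 4/6 ✓ · (2,5)2 2/4 ✓ · (2,6)2 2/2 ✓
Row 3: (3,1)1 5/5 ✓ · (3,2)1 8/8 ✓ · (3,3)1 7/8 ✓ · (3,4)1 5/7 ✓
Row 4: (4,1)1 5/5 ✓ · (4,2)1 8/8 ✓ · (4,3)1 6/7 ✓ · (4,4)2 1/6 ✗ · (4,5)1 1/5 ✗ · (4,6)2 2/3 ✓
Row 5: (5,1)1 3/4 ✓ · (5,2)1 5/6 ✓ · (5,3)1 3/5 ✓ · (5,5)2 4/5 ✓ · (5,6)2 3/4 ✓
Row 6: (6,2)2 1/4 ✗ · (6,5)2 3/4 ✓
Row 7: (7,3)2 1/1 ✓ · (7,5)2 1/2 ✓ · (7,6)1 0/2 ✗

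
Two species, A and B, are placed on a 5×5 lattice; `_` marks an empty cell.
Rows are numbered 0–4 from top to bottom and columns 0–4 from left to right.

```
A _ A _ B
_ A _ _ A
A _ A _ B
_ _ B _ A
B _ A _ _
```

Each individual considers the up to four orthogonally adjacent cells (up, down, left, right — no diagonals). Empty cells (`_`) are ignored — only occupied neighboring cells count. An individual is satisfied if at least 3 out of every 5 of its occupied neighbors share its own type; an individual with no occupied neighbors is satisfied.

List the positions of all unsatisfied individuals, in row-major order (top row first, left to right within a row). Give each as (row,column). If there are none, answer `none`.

(0,4), (1,4), (2,2), (2,4), (3,2), (3,4), (4,2)

(0,0)A 0/0 ok
(0,2)A 0/0 ok
(0,4)B 0/1 unhappy
(1,1)A 0/0 ok
(1,4)A 0/2 unhappy
(2,0)A 0/0 ok
(2,2)A 0/1 unhappy
(2,4)B 0/2 unhappy
(3,2)B 0/2 unhappy
(3,4)A 0/1 unhappy
(4,0)B 0/0 ok
(4,2)A 0/1 unhappy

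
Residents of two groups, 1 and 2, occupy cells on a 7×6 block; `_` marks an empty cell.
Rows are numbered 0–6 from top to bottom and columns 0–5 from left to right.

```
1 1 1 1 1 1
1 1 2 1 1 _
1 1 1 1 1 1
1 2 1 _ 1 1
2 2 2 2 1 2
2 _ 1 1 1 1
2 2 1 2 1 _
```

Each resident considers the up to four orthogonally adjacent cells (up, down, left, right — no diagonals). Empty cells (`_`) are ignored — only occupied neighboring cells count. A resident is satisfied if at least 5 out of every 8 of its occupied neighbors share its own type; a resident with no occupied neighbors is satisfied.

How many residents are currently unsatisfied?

(0,0)1 2/2 satisfied
(0,1)1 3/3 satisfied
(0,2)1 2/3 satisfied
(0,3)1 3/3 satisfied
(0,4)1 3/3 satisfied
(0,5)1 1/1 satisfied
(1,0)1 3/3 satisfied
(1,1)1 3/4 satisfied
(1,2)2 0/4 not
(1,3)1 3/4 satisfied
(1,4)1 3/3 satisfied
(2,0)1 3/3 satisfied
(2,1)1 3/4 satisfied
(2,2)1 3/4 satisfied
(2,3)1 3/3 satisfied
(2,4)1 4/4 satisfied
(2,5)1 2/2 satisfied
(3,0)1 1/3 not
(3,1)2 1/4 not
(3,2)1 1/3 not
(3,4)1 3/3 satisfied
(3,5)1 2/3 satisfied
(4,0)2 2/3 satisfied
(4,1)2 3/3 satisfied
(4,2)2 2/4 not
(4,3)2 1/3 not
(4,4)1 2/4 not
(4,5)2 0/3 not
(5,0)2 2/2 satisfied
(5,2)1 2/3 satisfied
(5,3)1 2/4 not
(5,4)1 4/4 satisfied
(5,5)1 1/2 not
(6,0)2 2/2 satisfied
(6,1)2 1/2 not
(6,2)1 1/3 not
(6,3)2 0/3 not
(6,4)1 1/2 not
Unsatisfied: (1,2), (3,0), (3,1), (3,2), (4,2), (4,3), (4,4), (4,5), (5,3), (5,5), (6,1), (6,2), (6,3), (6,4) — 14 in total.

14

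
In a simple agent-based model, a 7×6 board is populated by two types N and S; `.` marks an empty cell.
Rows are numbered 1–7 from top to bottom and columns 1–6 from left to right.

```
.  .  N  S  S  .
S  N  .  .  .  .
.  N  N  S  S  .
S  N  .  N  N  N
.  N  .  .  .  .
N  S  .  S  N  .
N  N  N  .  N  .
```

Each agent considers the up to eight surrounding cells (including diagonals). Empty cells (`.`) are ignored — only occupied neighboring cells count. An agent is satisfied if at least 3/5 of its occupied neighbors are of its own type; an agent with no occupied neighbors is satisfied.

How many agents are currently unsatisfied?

(1,3)N 1/2 unhappy
(1,4)S 1/2 unhappy
(1,5)S 1/1 ok
(2,1)S 0/2 unhappy
(2,2)N 3/4 ok
(3,2)N 3/5 ok
(3,3)N 4/5 ok
(3,4)S 1/4 unhappy
(3,5)S 1/4 unhappy
(4,1)S 0/3 unhappy
(4,2)N 3/4 ok
(4,4)N 2/4 unhappy
(4,5)N 2/4 unhappy
(4,6)N 1/2 unhappy
(5,2)N 2/4 unhappy
(6,1)N 3/4 ok
(6,2)S 0/5 unhappy
(6,4)S 0/3 unhappy
(6,5)N 1/2 unhappy
(7,1)N 2/3 ok
(7,2)N 3/4 ok
(7,3)N 1/3 unhappy
(7,5)N 1/2 unhappy
Unsatisfied: (1,3), (1,4), (2,1), (3,4), (3,5), (4,1), (4,4), (4,5), (4,6), (5,2), (6,2), (6,4), (6,5), (7,3), (7,5) — 15 in total.

15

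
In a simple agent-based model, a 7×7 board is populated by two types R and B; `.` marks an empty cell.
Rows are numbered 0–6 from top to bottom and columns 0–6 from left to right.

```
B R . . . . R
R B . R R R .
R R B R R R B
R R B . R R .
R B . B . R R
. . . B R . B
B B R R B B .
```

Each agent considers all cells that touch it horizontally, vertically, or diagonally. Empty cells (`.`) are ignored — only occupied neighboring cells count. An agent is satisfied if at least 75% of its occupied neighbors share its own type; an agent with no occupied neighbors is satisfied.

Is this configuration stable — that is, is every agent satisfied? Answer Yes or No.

No

(0,0)B 1/3 unhappy
(0,1)R 1/3 unhappy
(0,6)R 1/1 ok
(1,0)R 3/5 unhappy
(1,1)B 2/6 unhappy
(1,3)R 3/4 ok
(1,4)R 5/5 ok
(1,5)R 4/5 ok
(2,0)R 4/5 ok
(2,1)R 4/7 unhappy
(2,2)B 2/6 unhappy
(2,3)R 4/6 unhappy
(2,4)R 7/7 ok
(2,5)R 5/6 ok
(2,6)B 0/3 unhappy
(3,0)R 4/5 ok
(3,1)R 4/7 unhappy
(3,2)B 3/6 unhappy
(3,4)R 5/6 ok
(3,5)R 5/6 ok
(4,0)R 2/3 unhappy
(4,1)B 1/4 unhappy
(4,3)B 2/4 unhappy
(4,5)R 4/5 ok
(4,6)R 2/3 unhappy
(5,3)B 2/5 unhappy
(5,4)R 2/6 unhappy
(5,6)B 1/3 unhappy
(6,0)B 1/1 ok
(6,1)B 1/2 unhappy
(6,2)R 1/3 unhappy
(6,3)R 2/4 unhappy
(6,4)B 2/4 unhappy
(6,5)B 2/3 unhappy
For instance (0,0) has only 1/3 same-type neighbors, below 3/4.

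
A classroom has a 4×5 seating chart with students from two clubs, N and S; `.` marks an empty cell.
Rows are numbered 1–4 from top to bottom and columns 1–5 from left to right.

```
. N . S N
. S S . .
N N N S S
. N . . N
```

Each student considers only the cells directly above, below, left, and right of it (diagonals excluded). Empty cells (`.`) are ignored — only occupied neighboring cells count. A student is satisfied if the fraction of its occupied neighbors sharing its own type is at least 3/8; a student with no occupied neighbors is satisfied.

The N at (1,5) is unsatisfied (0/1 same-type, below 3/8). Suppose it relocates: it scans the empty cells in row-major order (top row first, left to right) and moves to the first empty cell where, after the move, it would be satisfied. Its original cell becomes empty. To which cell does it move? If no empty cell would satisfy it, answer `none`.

Vacating (1,5). Empty cells in order:
  (1,1): 1/1 same-type → satisfied — stop here.

(1,1)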